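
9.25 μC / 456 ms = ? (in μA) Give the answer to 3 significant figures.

20.3 μA

(9.25 × 10^-6) / (456 × 10^-3) = 0.020285 × 10^-3 A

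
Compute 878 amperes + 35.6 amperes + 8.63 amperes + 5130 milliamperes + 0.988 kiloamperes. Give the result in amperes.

In amperes:
  878 amperes → 878
  35.6 amperes → 35.6
  8.63 amperes → 8.63
  5130 milliamperes = 5130 × 10^-3 amperes = 5.13
  0.988 kiloamperes = 0.988 × 10^3 amperes = 988
Sum: 878 + 35.6 + 8.63 + 5.13 + 988 = 1915.36

1915.36 amperes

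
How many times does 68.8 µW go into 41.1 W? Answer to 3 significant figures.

597000

(41.1) / (68.8 × 10⁻⁶) = 0.5974 × 10⁶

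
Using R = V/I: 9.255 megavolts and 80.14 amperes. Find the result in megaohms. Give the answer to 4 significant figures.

(9.255 × 10^6) / (80.14) = 0.115485 × 10^6 Ω

0.1155 megaohms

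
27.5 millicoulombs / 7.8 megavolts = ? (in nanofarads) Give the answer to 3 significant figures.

3.53 nanofarads

(27.5 × 10^-3) / (7.8 × 10^6) = 3.5256 × 10^-9 F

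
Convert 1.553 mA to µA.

1553 µA

milli = 10⁻³, micro = 10⁻⁶; factor is 10³.
1.553 × 10³ = 1553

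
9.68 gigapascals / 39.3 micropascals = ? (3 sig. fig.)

(9.68 × 10^9) / (39.3 × 10^-6) = 0.2463 × 10^15

246000000000000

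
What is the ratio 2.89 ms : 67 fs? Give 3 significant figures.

(2.89e-3) / (67e-15) = 0.04313e12

43100000000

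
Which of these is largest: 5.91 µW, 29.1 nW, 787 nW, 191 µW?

5.91 µW = 0.00000591 W
29.1 nW = 0.0000000291 W
787 nW = 0.000000787 W
191 µW = 0.000191 W

191 µW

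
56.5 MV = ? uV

mega = 1e6, micro = 1e-6; factor is 1e12.
56.5 × 1e12 = 56500000000000

56500000000000 uV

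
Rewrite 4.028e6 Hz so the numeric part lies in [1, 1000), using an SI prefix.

= 4.028e6 Hz; 1e6 is mega.

4.028 MHz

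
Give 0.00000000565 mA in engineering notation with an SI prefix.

5.65 pA

= 5.65 × 10⁻¹² A; 10⁻¹² is pico.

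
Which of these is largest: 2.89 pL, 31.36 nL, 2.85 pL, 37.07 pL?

31.36 nL

2.89 pL = 0.00000000000289 L
31.36 nL = 0.00000003136 L
2.85 pL = 0.00000000000285 L
37.07 pL = 0.00000000003707 L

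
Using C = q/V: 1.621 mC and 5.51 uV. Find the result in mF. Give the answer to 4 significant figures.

294200 mF

(1.621e-3) / (5.51e-6) = 0.294192e3 F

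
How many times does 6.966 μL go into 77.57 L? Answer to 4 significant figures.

11140000

(77.57) / (6.966 × 10^-6) = 11.136 × 10^6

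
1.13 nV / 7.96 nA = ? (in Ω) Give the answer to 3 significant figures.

0.142 Ω

(1.13e-9) / (7.96e-9) = 0.14196 Ω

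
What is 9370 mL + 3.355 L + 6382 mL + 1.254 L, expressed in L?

20.361 L

In L:
  9370 mL = 9370 × 10⁻³ L = 9.37
  3.355 L → 3.355
  6382 mL = 6382 × 10⁻³ L = 6.382
  1.254 L → 1.254
Sum: 9.37 + 3.355 + 6.382 + 1.254 = 20.361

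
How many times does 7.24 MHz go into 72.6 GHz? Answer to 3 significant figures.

(72.6 × 10⁹) / (7.24 × 10⁶) = 10.03 × 10³

10000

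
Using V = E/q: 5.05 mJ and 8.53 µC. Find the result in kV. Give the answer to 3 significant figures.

(5.05 × 10⁻³) / (8.53 × 10⁻⁶) = 0.59203 × 10³ V

0.592 kV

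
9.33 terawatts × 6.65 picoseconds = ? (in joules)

62.0445 joules

9.33 × 10^12 × 6.65 × 10^-12 = 62.0445 J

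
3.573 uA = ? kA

0.000000003573 kA

micro = 1e-6, kilo = 1e3; factor is 1e-9.
3.573 × 1e-9 = 0.000000003573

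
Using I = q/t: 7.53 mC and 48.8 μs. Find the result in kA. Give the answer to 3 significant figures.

(7.53 × 10⁻³) / (48.8 × 10⁻⁶) = 0.1543 × 10³ A

0.154 kA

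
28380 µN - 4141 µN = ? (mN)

In mN:
  28380 µN = 28380 × 10^-3 mN = 28.38
  4141 µN = 4141 × 10^-3 mN = 4.141
Difference: 28.38 - 4.141 = 24.239

24.239 mN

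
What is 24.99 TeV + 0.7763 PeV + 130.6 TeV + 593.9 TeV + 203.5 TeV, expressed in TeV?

1729.29 TeV

In TeV:
  24.99 TeV → 24.99
  0.7763 PeV = 0.7763e3 TeV = 776.3
  130.6 TeV → 130.6
  593.9 TeV → 593.9
  203.5 TeV → 203.5
Sum: 24.99 + 776.3 + 130.6 + 593.9 + 203.5 = 1729.29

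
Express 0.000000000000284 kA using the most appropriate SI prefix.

= 284 × 10^-12 A; 10^-12 is pico.

284 pA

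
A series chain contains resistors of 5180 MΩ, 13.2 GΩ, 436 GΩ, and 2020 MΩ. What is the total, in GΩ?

456.4 GΩ

In GΩ:
  5180 MΩ = 5180 × 10⁻³ GΩ = 5.18
  13.2 GΩ → 13.2
  436 GΩ → 436
  2020 MΩ = 2020 × 10⁻³ GΩ = 2.02
Sum: 5.18 + 13.2 + 436 + 2.02 = 456.4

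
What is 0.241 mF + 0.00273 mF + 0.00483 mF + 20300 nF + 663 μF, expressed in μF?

931.86 μF

In μF:
  0.241 mF = 0.241e3 μF = 241
  0.00273 mF = 0.00273e3 μF = 2.73
  0.00483 mF = 0.00483e3 μF = 4.83
  20300 nF = 20300e-3 μF = 20.3
  663 μF → 663
Sum: 241 + 2.73 + 4.83 + 20.3 + 663 = 931.86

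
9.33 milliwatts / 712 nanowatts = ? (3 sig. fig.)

13100

(9.33 × 10^-3) / (712 × 10^-9) = 0.0131 × 10^6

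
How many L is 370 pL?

0.00000000037 L

pico = 10^-12, (no prefix) = 10^0; factor is 10^-12.
370 × 10^-12 = 0.00000000037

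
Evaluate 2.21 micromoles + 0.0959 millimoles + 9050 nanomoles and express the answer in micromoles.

In micromoles:
  2.21 micromoles → 2.21
  0.0959 millimoles = 0.0959 × 10³ micromoles = 95.9
  9050 nanomoles = 9050 × 10⁻³ micromoles = 9.05
Sum: 2.21 + 95.9 + 9.05 = 107.16

107.16 micromoles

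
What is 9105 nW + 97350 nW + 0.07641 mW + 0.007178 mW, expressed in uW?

190.043 uW

In uW:
  9105 nW = 9105 × 10⁻³ uW = 9.105
  97350 nW = 97350 × 10⁻³ uW = 97.35
  0.07641 mW = 0.07641 × 10³ uW = 76.41
  0.007178 mW = 0.007178 × 10³ uW = 7.178
Sum: 9.105 + 97.35 + 76.41 + 7.178 = 190.043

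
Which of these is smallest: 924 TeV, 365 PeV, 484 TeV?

924 TeV = 924000000000000 eV
365 PeV = 365000000000000000 eV
484 TeV = 484000000000000 eV

484 TeV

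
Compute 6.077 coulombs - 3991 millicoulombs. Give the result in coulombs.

2.086 coulombs

In coulombs:
  6.077 coulombs → 6.077
  3991 millicoulombs = 3991e-3 coulombs = 3.991
Difference: 6.077 - 3.991 = 2.086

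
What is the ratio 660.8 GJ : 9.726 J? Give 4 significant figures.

(660.8 × 10⁹) / (9.726) = 67.942 × 10⁹

67940000000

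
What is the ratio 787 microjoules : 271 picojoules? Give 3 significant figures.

(787 × 10^-6) / (271 × 10^-12) = 2.904 × 10^6

2900000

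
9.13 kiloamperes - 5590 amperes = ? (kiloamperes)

3.54 kiloamperes

In kiloamperes:
  9.13 kiloamperes → 9.13
  5590 amperes = 5590e-3 kiloamperes = 5.59
Difference: 9.13 - 5.59 = 3.54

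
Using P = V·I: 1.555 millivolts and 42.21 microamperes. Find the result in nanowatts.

65.63655 nanowatts

1.555 × 10^-3 × 42.21 × 10^-6 = 65.63655 × 10^-9 W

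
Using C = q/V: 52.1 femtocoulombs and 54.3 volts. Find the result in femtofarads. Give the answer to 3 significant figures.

0.959 femtofarads

(52.1 × 10⁻¹⁵) / (54.3) = 0.95948 × 10⁻¹⁵ F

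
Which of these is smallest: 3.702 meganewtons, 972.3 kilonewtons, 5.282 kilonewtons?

3.702 meganewtons = 3702000 newtons
972.3 kilonewtons = 972300 newtons
5.282 kilonewtons = 5282 newtons

5.282 kilonewtons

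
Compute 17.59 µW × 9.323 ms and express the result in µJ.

17.59e-6 × 9.323e-3 = 163.99157e-9 J

0.16399157 µJ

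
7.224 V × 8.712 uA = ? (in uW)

62.935488 uW

7.224 × 8.712 × 10⁻⁶ = 62.935488 × 10⁻⁶ W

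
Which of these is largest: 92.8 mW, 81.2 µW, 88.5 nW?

92.8 mW

92.8 mW = 0.0928 W
81.2 µW = 0.0000812 W
88.5 nW = 0.0000000885 W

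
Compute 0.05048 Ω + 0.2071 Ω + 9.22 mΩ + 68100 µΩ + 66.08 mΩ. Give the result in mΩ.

In mΩ:
  0.05048 Ω = 0.05048 × 10³ mΩ = 50.48
  0.2071 Ω = 0.2071 × 10³ mΩ = 207.1
  9.22 mΩ → 9.22
  68100 µΩ = 68100 × 10⁻³ mΩ = 68.1
  66.08 mΩ → 66.08
Sum: 50.48 + 207.1 + 9.22 + 68.1 + 66.08 = 400.98

400.98 mΩ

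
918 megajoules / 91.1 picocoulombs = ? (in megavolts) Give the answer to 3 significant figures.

(918 × 10⁶) / (91.1 × 10⁻¹²) = 10.077 × 10¹⁸ V

10100000000000 megavolts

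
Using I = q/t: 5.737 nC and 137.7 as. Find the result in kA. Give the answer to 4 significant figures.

41660 kA

(5.737e-9) / (137.7e-18) = 0.041663e9 A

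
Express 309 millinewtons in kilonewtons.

0.000309 kilonewtons

milli = 10^-3, kilo = 10^3; factor is 10^-6.
309 × 10^-6 = 0.000309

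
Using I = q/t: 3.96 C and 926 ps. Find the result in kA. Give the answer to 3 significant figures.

4280000 kA

(3.96) / (926e-12) = 0.0042765e12 A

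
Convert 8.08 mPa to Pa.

0.00808 Pa

milli = 10^-3, (no prefix) = 10^0; factor is 10^-3.
8.08 × 10^-3 = 0.00808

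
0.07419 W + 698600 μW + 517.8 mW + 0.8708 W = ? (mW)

2161.39 mW

In mW:
  0.07419 W = 0.07419e3 mW = 74.19
  698600 μW = 698600e-3 mW = 698.6
  517.8 mW → 517.8
  0.8708 W = 0.8708e3 mW = 870.8
Sum: 74.19 + 698.6 + 517.8 + 870.8 = 2161.39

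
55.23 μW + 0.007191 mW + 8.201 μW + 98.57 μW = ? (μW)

In μW:
  55.23 μW → 55.23
  0.007191 mW = 0.007191 × 10³ μW = 7.191
  8.201 μW → 8.201
  98.57 μW → 98.57
Sum: 55.23 + 7.191 + 8.201 + 98.57 = 169.192

169.192 μW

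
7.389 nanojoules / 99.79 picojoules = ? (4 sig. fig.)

74.05

(7.389e-9) / (99.79e-12) = 0.074045e3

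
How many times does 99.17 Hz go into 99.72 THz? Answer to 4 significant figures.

(99.72 × 10^12) / (99.17) = 1.0055 × 10^12

1006000000000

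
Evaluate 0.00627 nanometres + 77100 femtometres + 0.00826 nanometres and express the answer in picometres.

In picometres:
  0.00627 nanometres = 0.00627 × 10^3 picometres = 6.27
  77100 femtometres = 77100 × 10^-3 picometres = 77.1
  0.00826 nanometres = 0.00826 × 10^3 picometres = 8.26
Sum: 6.27 + 77.1 + 8.26 = 91.63

91.63 picometres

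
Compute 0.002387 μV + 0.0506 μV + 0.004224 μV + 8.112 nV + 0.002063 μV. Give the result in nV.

67.386 nV

In nV:
  0.002387 μV = 0.002387 × 10³ nV = 2.387
  0.0506 μV = 0.0506 × 10³ nV = 50.6
  0.004224 μV = 0.004224 × 10³ nV = 4.224
  8.112 nV → 8.112
  0.002063 μV = 0.002063 × 10³ nV = 2.063
Sum: 2.387 + 50.6 + 4.224 + 8.112 + 2.063 = 67.386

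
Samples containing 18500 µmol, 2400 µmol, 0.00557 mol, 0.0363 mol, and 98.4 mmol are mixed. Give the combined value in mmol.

In mmol:
  18500 µmol = 18500 × 10^-3 mmol = 18.5
  2400 µmol = 2400 × 10^-3 mmol = 2.4
  0.00557 mol = 0.00557 × 10^3 mmol = 5.57
  0.0363 mol = 0.0363 × 10^3 mmol = 36.3
  98.4 mmol → 98.4
Sum: 18.5 + 2.4 + 5.57 + 36.3 + 98.4 = 161.17

161.17 mmol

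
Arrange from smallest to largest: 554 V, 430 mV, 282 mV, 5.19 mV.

554 V = 554 V
430 mV = 0.43 V
282 mV = 0.282 V
5.19 mV = 0.00519 V

5.19 mV < 282 mV < 430 mV < 554 V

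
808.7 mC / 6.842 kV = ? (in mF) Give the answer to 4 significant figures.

(808.7 × 10⁻³) / (6.842 × 10³) = 118.196 × 10⁻⁶ F

0.1182 mF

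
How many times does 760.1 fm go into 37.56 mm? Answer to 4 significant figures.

(37.56 × 10⁻³) / (760.1 × 10⁻¹⁵) = 0.049415 × 10¹²

49410000000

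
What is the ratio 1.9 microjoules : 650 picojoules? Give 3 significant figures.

2920

(1.9e-6) / (650e-12) = 0.002923e6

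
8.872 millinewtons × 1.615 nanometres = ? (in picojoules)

14.32828 picojoules

8.872 × 10⁻³ × 1.615 × 10⁻⁹ = 14.32828 × 10⁻¹² J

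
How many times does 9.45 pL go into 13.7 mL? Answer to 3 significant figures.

(13.7 × 10^-3) / (9.45 × 10^-12) = 1.45 × 10^9

1450000000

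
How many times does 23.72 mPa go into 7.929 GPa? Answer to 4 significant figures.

(7.929e9) / (23.72e-3) = 0.33427e12

334300000000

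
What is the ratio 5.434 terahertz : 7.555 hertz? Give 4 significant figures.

(5.434 × 10¹²) / (7.555) = 0.71926 × 10¹²

719300000000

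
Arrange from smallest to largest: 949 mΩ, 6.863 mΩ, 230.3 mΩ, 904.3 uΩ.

904.3 uΩ < 6.863 mΩ < 230.3 mΩ < 949 mΩ

949 mΩ = 0.949 Ω
6.863 mΩ = 0.006863 Ω
230.3 mΩ = 0.2303 Ω
904.3 uΩ = 0.0009043 Ω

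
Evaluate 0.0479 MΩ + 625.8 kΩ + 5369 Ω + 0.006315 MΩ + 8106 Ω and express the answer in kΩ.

In kΩ:
  0.0479 MΩ = 0.0479 × 10³ kΩ = 47.9
  625.8 kΩ → 625.8
  5369 Ω = 5369 × 10⁻³ kΩ = 5.369
  0.006315 MΩ = 0.006315 × 10³ kΩ = 6.315
  8106 Ω = 8106 × 10⁻³ kΩ = 8.106
Sum: 47.9 + 625.8 + 5.369 + 6.315 + 8.106 = 693.49

693.49 kΩ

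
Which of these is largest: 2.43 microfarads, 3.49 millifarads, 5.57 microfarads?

2.43 microfarads = 0.00000243 farads
3.49 millifarads = 0.00349 farads
5.57 microfarads = 0.00000557 farads

3.49 millifarads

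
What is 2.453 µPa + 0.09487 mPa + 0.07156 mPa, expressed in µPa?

168.883 µPa

In µPa:
  2.453 µPa → 2.453
  0.09487 mPa = 0.09487 × 10³ µPa = 94.87
  0.07156 mPa = 0.07156 × 10³ µPa = 71.56
Sum: 2.453 + 94.87 + 71.56 = 168.883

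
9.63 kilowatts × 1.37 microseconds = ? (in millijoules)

13.1931 millijoules

9.63e3 × 1.37e-6 = 13.1931e-3 J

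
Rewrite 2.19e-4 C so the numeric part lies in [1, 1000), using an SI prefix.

= 219e-6 C; 1e-6 is micro.

219 µC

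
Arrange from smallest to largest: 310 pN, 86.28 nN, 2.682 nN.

310 pN < 2.682 nN < 86.28 nN

310 pN = 0.00000000031 N
86.28 nN = 0.00000008628 N
2.682 nN = 0.000000002682 N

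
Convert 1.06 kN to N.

1060 N

kilo = 1e3, (no prefix) = 1e0; factor is 1e3.
1.06 × 1e3 = 1060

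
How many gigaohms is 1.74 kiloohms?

kilo = 10^3, giga = 10^9; factor is 10^-6.
1.74 × 10^-6 = 0.00000174

0.00000174 gigaohms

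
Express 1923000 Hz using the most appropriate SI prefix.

= 1.923 × 10⁶ Hz; 10⁶ is mega.

1.923 MHz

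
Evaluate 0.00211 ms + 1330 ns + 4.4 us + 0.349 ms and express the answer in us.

In us:
  0.00211 ms = 0.00211 × 10³ us = 2.11
  1330 ns = 1330 × 10⁻³ us = 1.33
  4.4 us → 4.4
  0.349 ms = 0.349 × 10³ us = 349
Sum: 2.11 + 1.33 + 4.4 + 349 = 356.84

356.84 us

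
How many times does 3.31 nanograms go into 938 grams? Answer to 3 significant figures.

(938) / (3.31 × 10⁻⁹) = 283.4 × 10⁹

283000000000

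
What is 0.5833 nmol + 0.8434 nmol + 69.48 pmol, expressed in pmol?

In pmol:
  0.5833 nmol = 0.5833 × 10^3 pmol = 583.3
  0.8434 nmol = 0.8434 × 10^3 pmol = 843.4
  69.48 pmol → 69.48
Sum: 583.3 + 843.4 + 69.48 = 1496.18

1496.18 pmol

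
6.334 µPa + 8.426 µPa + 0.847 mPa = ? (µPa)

861.76 µPa

In µPa:
  6.334 µPa → 6.334
  8.426 µPa → 8.426
  0.847 mPa = 0.847 × 10³ µPa = 847
Sum: 6.334 + 8.426 + 847 = 861.76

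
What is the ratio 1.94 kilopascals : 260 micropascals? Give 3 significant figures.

(1.94 × 10³) / (260 × 10⁻⁶) = 0.007462 × 10⁹

7460000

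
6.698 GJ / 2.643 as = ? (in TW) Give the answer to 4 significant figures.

(6.698 × 10⁹) / (2.643 × 10⁻¹⁸) = 2.53424 × 10²⁷ W

2534000000000000 TW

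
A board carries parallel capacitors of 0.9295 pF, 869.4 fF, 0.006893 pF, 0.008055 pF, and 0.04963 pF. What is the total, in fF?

1863.478 fF

In fF:
  0.9295 pF = 0.9295e3 fF = 929.5
  869.4 fF → 869.4
  0.006893 pF = 0.006893e3 fF = 6.893
  0.008055 pF = 0.008055e3 fF = 8.055
  0.04963 pF = 0.04963e3 fF = 49.63
Sum: 929.5 + 869.4 + 6.893 + 8.055 + 49.63 = 1863.478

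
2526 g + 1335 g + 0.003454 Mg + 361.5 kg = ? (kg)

In kg:
  2526 g = 2526 × 10⁻³ kg = 2.526
  1335 g = 1335 × 10⁻³ kg = 1.335
  0.003454 Mg = 0.003454 × 10³ kg = 3.454
  361.5 kg → 361.5
Sum: 2.526 + 1.335 + 3.454 + 361.5 = 368.815

368.815 kg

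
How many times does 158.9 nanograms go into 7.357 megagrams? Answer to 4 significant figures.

46300000000000

(7.357 × 10^6) / (158.9 × 10^-9) = 0.0463 × 10^15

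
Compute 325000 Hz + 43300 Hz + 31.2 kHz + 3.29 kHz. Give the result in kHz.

402.79 kHz

In kHz:
  325000 Hz = 325000 × 10⁻³ kHz = 325
  43300 Hz = 43300 × 10⁻³ kHz = 43.3
  31.2 kHz → 31.2
  3.29 kHz → 3.29
Sum: 325 + 43.3 + 31.2 + 3.29 = 402.79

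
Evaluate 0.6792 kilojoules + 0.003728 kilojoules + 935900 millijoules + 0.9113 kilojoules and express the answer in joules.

In joules:
  0.6792 kilojoules = 0.6792 × 10³ joules = 679.2
  0.003728 kilojoules = 0.003728 × 10³ joules = 3.728
  935900 millijoules = 935900 × 10⁻³ joules = 935.9
  0.9113 kilojoules = 0.9113 × 10³ joules = 911.3
Sum: 679.2 + 3.728 + 935.9 + 911.3 = 2530.128

2530.128 joules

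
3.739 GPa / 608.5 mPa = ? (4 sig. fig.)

(3.739 × 10⁹) / (608.5 × 10⁻³) = 0.0061446 × 10¹²

6145000000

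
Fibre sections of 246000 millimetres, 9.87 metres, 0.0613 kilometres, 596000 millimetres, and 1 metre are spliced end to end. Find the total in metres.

914.17 metres

In metres:
  246000 millimetres = 246000e-3 metres = 246
  9.87 metres → 9.87
  0.0613 kilometres = 0.0613e3 metres = 61.3
  596000 millimetres = 596000e-3 metres = 596
  1 metre → 1
Sum: 246 + 9.87 + 61.3 + 596 + 1 = 914.17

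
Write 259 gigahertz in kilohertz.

giga = 1e9, kilo = 1e3; factor is 1e6.
259 × 1e6 = 259000000

259000000 kilohertz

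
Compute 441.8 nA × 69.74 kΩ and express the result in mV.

441.8e-9 × 69.74e3 = 30811.132e-6 V

30.811132 mV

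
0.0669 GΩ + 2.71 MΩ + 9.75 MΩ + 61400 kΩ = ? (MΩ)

140.76 MΩ

In MΩ:
  0.0669 GΩ = 0.0669 × 10³ MΩ = 66.9
  2.71 MΩ → 2.71
  9.75 MΩ → 9.75
  61400 kΩ = 61400 × 10⁻³ MΩ = 61.4
Sum: 66.9 + 2.71 + 9.75 + 61.4 = 140.76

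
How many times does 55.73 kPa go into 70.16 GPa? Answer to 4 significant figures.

1259000

(70.16 × 10⁹) / (55.73 × 10³) = 1.2589 × 10⁶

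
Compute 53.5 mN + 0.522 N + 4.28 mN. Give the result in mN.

In mN:
  53.5 mN → 53.5
  0.522 N = 0.522e3 mN = 522
  4.28 mN → 4.28
Sum: 53.5 + 522 + 4.28 = 579.78

579.78 mN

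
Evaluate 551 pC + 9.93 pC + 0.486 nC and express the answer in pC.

1046.93 pC

In pC:
  551 pC → 551
  9.93 pC → 9.93
  0.486 nC = 0.486 × 10^3 pC = 486
Sum: 551 + 9.93 + 486 = 1046.93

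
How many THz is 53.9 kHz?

kilo = 10³, tera = 10¹²; factor is 10⁻⁹.
53.9 × 10⁻⁹ = 0.0000000539

0.0000000539 THz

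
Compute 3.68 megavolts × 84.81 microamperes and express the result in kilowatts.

0.3121008 kilowatts

3.68e6 × 84.81e-6 = 312.1008 W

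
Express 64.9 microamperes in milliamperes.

0.0649 milliamperes

micro = 10⁻⁶, milli = 10⁻³; factor is 10⁻³.
64.9 × 10⁻³ = 0.0649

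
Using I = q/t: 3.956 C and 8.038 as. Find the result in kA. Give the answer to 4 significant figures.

492200000000000 kA

(3.956) / (8.038e-18) = 0.492162e18 A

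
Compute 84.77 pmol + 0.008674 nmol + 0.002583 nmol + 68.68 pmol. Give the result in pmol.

In pmol:
  84.77 pmol → 84.77
  0.008674 nmol = 0.008674e3 pmol = 8.674
  0.002583 nmol = 0.002583e3 pmol = 2.583
  68.68 pmol → 68.68
Sum: 84.77 + 8.674 + 2.583 + 68.68 = 164.707

164.707 pmol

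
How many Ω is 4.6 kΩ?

kilo = 1e3, (no prefix) = 1e0; factor is 1e3.
4.6 × 1e3 = 4600

4600 Ω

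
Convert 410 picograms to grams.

pico = 10^-12, (no prefix) = 10^0; factor is 10^-12.
410 × 10^-12 = 0.00000000041

0.00000000041 grams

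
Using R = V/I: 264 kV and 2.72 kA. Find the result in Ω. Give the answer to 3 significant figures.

(264e3) / (2.72e3) = 97.059 Ω

97.1 Ω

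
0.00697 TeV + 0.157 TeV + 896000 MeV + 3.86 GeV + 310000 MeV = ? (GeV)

1373.83 GeV

In GeV:
  0.00697 TeV = 0.00697e3 GeV = 6.97
  0.157 TeV = 0.157e3 GeV = 157
  896000 MeV = 896000e-3 GeV = 896
  3.86 GeV → 3.86
  310000 MeV = 310000e-3 GeV = 310
Sum: 6.97 + 157 + 896 + 3.86 + 310 = 1373.83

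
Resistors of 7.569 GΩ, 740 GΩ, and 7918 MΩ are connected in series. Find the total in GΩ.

755.487 GΩ

In GΩ:
  7.569 GΩ → 7.569
  740 GΩ → 740
  7918 MΩ = 7918 × 10⁻³ GΩ = 7.918
Sum: 7.569 + 740 + 7.918 = 755.487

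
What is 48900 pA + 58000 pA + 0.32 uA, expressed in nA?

426.9 nA

In nA:
  48900 pA = 48900 × 10⁻³ nA = 48.9
  58000 pA = 58000 × 10⁻³ nA = 58
  0.32 uA = 0.32 × 10³ nA = 320
Sum: 48.9 + 58 + 320 = 426.9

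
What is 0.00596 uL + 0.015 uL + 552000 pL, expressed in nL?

572.96 nL

In nL:
  0.00596 uL = 0.00596 × 10^3 nL = 5.96
  0.015 uL = 0.015 × 10^3 nL = 15
  552000 pL = 552000 × 10^-3 nL = 552
Sum: 5.96 + 15 + 552 = 572.96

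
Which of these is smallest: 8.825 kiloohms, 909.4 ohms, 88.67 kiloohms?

8.825 kiloohms = 8825 ohms
909.4 ohms = 909.4 ohms
88.67 kiloohms = 88670 ohms

909.4 ohms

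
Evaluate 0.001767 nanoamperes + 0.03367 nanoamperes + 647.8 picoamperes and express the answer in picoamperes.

In picoamperes:
  0.001767 nanoamperes = 0.001767 × 10³ picoamperes = 1.767
  0.03367 nanoamperes = 0.03367 × 10³ picoamperes = 33.67
  647.8 picoamperes → 647.8
Sum: 1.767 + 33.67 + 647.8 = 683.237

683.237 picoamperes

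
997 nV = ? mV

0.000997 mV

nano = 10^-9, milli = 10^-3; factor is 10^-6.
997 × 10^-6 = 0.000997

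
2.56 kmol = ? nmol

2560000000000 nmol

kilo = 10³, nano = 10⁻⁹; factor is 10¹².
2.56 × 10¹² = 2560000000000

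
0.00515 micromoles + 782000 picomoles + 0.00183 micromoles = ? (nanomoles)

In nanomoles:
  0.00515 micromoles = 0.00515 × 10^3 nanomoles = 5.15
  782000 picomoles = 782000 × 10^-3 nanomoles = 782
  0.00183 micromoles = 0.00183 × 10^3 nanomoles = 1.83
Sum: 5.15 + 782 + 1.83 = 788.98

788.98 nanomoles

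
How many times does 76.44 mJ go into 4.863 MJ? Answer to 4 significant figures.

63620000

(4.863 × 10⁶) / (76.44 × 10⁻³) = 0.063619 × 10⁹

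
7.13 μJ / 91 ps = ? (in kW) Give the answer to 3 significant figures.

78.4 kW

(7.13 × 10^-6) / (91 × 10^-12) = 0.078352 × 10^6 W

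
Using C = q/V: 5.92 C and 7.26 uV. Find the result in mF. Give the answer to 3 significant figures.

815000000 mF

(5.92) / (7.26 × 10^-6) = 0.81543 × 10^6 F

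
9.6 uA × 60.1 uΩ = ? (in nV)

9.6 × 10⁻⁶ × 60.1 × 10⁻⁶ = 576.96 × 10⁻¹² V

0.57696 nV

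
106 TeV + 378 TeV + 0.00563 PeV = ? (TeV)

489.63 TeV

In TeV:
  106 TeV → 106
  378 TeV → 378
  0.00563 PeV = 0.00563 × 10³ TeV = 5.63
Sum: 106 + 378 + 5.63 = 489.63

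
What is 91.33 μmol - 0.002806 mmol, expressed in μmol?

In μmol:
  91.33 μmol → 91.33
  0.002806 mmol = 0.002806e3 μmol = 2.806
Difference: 91.33 - 2.806 = 88.524

88.524 μmol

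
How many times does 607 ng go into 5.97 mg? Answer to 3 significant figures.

(5.97 × 10⁻³) / (607 × 10⁻⁹) = 0.009835 × 10⁶

9840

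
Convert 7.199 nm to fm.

7199000 fm

nano = 1e-9, femto = 1e-15; factor is 1e6.
7.199 × 1e6 = 7199000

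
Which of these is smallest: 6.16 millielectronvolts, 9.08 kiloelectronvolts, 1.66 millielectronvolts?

1.66 millielectronvolts

6.16 millielectronvolts = 0.00616 electronvolts
9.08 kiloelectronvolts = 9080 electronvolts
1.66 millielectronvolts = 0.00166 electronvolts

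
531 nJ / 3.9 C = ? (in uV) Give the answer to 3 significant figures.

(531 × 10^-9) / (3.9) = 136.15 × 10^-9 V

0.136 uV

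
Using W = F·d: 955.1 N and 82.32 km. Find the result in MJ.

78.623832 MJ

955.1 × 82.32 × 10^3 = 78623.832 × 10^3 J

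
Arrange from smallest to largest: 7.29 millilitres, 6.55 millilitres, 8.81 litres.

7.29 millilitres = 0.00729 litres
6.55 millilitres = 0.00655 litres
8.81 litres = 8.81 litres

6.55 millilitres < 7.29 millilitres < 8.81 litres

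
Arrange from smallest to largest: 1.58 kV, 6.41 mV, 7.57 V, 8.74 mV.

6.41 mV < 8.74 mV < 7.57 V < 1.58 kV

1.58 kV = 1580 V
6.41 mV = 0.00641 V
7.57 V = 7.57 V
8.74 mV = 0.00874 V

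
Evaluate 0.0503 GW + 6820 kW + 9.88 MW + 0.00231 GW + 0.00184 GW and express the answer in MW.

In MW:
  0.0503 GW = 0.0503e3 MW = 50.3
  6820 kW = 6820e-3 MW = 6.82
  9.88 MW → 9.88
  0.00231 GW = 0.00231e3 MW = 2.31
  0.00184 GW = 0.00184e3 MW = 1.84
Sum: 50.3 + 6.82 + 9.88 + 2.31 + 1.84 = 71.15

71.15 MW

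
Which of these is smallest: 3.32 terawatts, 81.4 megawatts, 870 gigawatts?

81.4 megawatts

3.32 terawatts = 3320000000000 watts
81.4 megawatts = 81400000 watts
870 gigawatts = 870000000000 watts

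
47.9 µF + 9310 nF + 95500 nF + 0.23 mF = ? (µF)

382.71 µF

In µF:
  47.9 µF → 47.9
  9310 nF = 9310 × 10^-3 µF = 9.31
  95500 nF = 95500 × 10^-3 µF = 95.5
  0.23 mF = 0.23 × 10^3 µF = 230
Sum: 47.9 + 9.31 + 95.5 + 230 = 382.71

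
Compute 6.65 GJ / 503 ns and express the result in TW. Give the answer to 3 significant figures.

13200 TW

(6.65e9) / (503e-9) = 0.013221e18 W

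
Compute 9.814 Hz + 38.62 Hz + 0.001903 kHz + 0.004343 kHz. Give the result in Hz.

54.68 Hz

In Hz:
  9.814 Hz → 9.814
  38.62 Hz → 38.62
  0.001903 kHz = 0.001903 × 10³ Hz = 1.903
  0.004343 kHz = 0.004343 × 10³ Hz = 4.343
Sum: 9.814 + 38.62 + 1.903 + 4.343 = 54.68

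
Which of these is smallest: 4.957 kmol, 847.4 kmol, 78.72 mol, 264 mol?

4.957 kmol = 4957 mol
847.4 kmol = 847400 mol
78.72 mol = 78.72 mol
264 mol = 264 mol

78.72 mol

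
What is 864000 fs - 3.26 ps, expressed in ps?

860.74 ps

In ps:
  864000 fs = 864000 × 10^-3 ps = 864
  3.26 ps → 3.26
Difference: 864 - 3.26 = 860.74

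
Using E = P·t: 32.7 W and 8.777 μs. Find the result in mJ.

0.2870079 mJ

32.7 × 8.777e-6 = 287.0079e-6 J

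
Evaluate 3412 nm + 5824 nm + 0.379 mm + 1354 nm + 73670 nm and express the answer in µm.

In µm:
  3412 nm = 3412 × 10^-3 µm = 3.412
  5824 nm = 5824 × 10^-3 µm = 5.824
  0.379 mm = 0.379 × 10^3 µm = 379
  1354 nm = 1354 × 10^-3 µm = 1.354
  73670 nm = 73670 × 10^-3 µm = 73.67
Sum: 3.412 + 5.824 + 379 + 1.354 + 73.67 = 463.26

463.26 µm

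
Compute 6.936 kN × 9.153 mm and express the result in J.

63.485208 J

6.936e3 × 9.153e-3 = 63.485208 J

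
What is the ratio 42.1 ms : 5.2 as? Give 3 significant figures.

8100000000000000

(42.1e-3) / (5.2e-18) = 8.096e15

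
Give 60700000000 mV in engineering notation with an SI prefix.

60.7 MV

= 60.7e6 V; 1e6 is mega.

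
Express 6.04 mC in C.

0.00604 C

milli = 10^-3, (no prefix) = 10^0; factor is 10^-3.
6.04 × 10^-3 = 0.00604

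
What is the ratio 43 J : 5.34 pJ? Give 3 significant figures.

(43) / (5.34e-12) = 8.052e12

8050000000000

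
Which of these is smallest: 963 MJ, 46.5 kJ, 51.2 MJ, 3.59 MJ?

46.5 kJ

963 MJ = 963000000 J
46.5 kJ = 46500 J
51.2 MJ = 51200000 J
3.59 MJ = 3590000 J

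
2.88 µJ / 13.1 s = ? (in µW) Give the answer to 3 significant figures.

(2.88e-6) / (13.1) = 0.21985e-6 W

0.220 µW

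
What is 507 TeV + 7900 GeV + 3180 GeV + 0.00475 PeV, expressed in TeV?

522.83 TeV

In TeV:
  507 TeV → 507
  7900 GeV = 7900 × 10⁻³ TeV = 7.9
  3180 GeV = 3180 × 10⁻³ TeV = 3.18
  0.00475 PeV = 0.00475 × 10³ TeV = 4.75
Sum: 507 + 7.9 + 3.18 + 4.75 = 522.83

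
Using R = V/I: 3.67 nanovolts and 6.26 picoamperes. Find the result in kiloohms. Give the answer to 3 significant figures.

0.586 kiloohms

(3.67 × 10⁻⁹) / (6.26 × 10⁻¹²) = 0.58626 × 10³ Ω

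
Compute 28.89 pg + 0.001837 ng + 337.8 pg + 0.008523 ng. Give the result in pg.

377.05 pg

In pg:
  28.89 pg → 28.89
  0.001837 ng = 0.001837 × 10³ pg = 1.837
  337.8 pg → 337.8
  0.008523 ng = 0.008523 × 10³ pg = 8.523
Sum: 28.89 + 1.837 + 337.8 + 8.523 = 377.05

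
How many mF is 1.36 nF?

0.00000136 mF

nano = 10^-9, milli = 10^-3; factor is 10^-6.
1.36 × 10^-6 = 0.00000136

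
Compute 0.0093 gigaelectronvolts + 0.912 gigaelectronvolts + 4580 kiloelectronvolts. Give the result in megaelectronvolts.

925.88 megaelectronvolts

In megaelectronvolts:
  0.0093 gigaelectronvolts = 0.0093e3 megaelectronvolts = 9.3
  0.912 gigaelectronvolts = 0.912e3 megaelectronvolts = 912
  4580 kiloelectronvolts = 4580e-3 megaelectronvolts = 4.58
Sum: 9.3 + 912 + 4.58 = 925.88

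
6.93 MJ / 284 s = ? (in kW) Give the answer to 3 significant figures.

24.4 kW

(6.93 × 10⁶) / (284) = 0.024401 × 10⁶ W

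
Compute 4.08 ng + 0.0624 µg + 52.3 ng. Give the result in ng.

In ng:
  4.08 ng → 4.08
  0.0624 µg = 0.0624 × 10³ ng = 62.4
  52.3 ng → 52.3
Sum: 4.08 + 62.4 + 52.3 = 118.78

118.78 ng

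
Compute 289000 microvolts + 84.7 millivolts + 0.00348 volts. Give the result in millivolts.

377.18 millivolts

In millivolts:
  289000 microvolts = 289000 × 10^-3 millivolts = 289
  84.7 millivolts → 84.7
  0.00348 volts = 0.00348 × 10^3 millivolts = 3.48
Sum: 289 + 84.7 + 3.48 = 377.18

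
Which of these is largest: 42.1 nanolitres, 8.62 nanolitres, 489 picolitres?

42.1 nanolitres

42.1 nanolitres = 0.0000000421 litres
8.62 nanolitres = 0.00000000862 litres
489 picolitres = 0.000000000489 litres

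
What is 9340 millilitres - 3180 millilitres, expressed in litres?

In litres:
  9340 millilitres = 9340e-3 litres = 9.34
  3180 millilitres = 3180e-3 litres = 3.18
Difference: 9.34 - 3.18 = 6.16

6.16 litres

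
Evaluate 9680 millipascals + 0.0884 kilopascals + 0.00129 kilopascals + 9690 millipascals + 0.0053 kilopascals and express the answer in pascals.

In pascals:
  9680 millipascals = 9680 × 10^-3 pascals = 9.68
  0.0884 kilopascals = 0.0884 × 10^3 pascals = 88.4
  0.00129 kilopascals = 0.00129 × 10^3 pascals = 1.29
  9690 millipascals = 9690 × 10^-3 pascals = 9.69
  0.0053 kilopascals = 0.0053 × 10^3 pascals = 5.3
Sum: 9.68 + 88.4 + 1.29 + 9.69 + 5.3 = 114.36

114.36 pascals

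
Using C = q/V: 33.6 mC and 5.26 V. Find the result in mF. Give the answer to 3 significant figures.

(33.6 × 10⁻³) / (5.26) = 6.3878 × 10⁻³ F

6.39 mF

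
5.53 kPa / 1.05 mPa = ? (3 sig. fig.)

(5.53e3) / (1.05e-3) = 5.267e6

5270000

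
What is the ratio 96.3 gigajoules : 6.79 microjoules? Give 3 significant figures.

14200000000000000

(96.3 × 10⁹) / (6.79 × 10⁻⁶) = 14.18 × 10¹⁵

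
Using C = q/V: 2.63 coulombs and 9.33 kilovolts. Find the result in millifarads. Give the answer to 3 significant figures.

0.282 millifarads

(2.63) / (9.33e3) = 0.28189e-3 F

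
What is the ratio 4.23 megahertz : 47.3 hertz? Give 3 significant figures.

89400

(4.23 × 10⁶) / (47.3) = 0.08943 × 10⁶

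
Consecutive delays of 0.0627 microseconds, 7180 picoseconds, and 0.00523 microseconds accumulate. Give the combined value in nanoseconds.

In nanoseconds:
  0.0627 microseconds = 0.0627e3 nanoseconds = 62.7
  7180 picoseconds = 7180e-3 nanoseconds = 7.18
  0.00523 microseconds = 0.00523e3 nanoseconds = 5.23
Sum: 62.7 + 7.18 + 5.23 = 75.11

75.11 nanoseconds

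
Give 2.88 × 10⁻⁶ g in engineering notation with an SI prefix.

= 2.88 × 10⁻⁶ g; 10⁻⁶ is micro.

2.88 µg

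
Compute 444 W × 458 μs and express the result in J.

0.203352 J

444 × 458 × 10^-6 = 203352 × 10^-6 J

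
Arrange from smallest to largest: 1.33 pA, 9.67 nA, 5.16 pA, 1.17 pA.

1.17 pA < 1.33 pA < 5.16 pA < 9.67 nA

1.33 pA = 0.00000000000133 A
9.67 nA = 0.00000000967 A
5.16 pA = 0.00000000000516 A
1.17 pA = 0.00000000000117 A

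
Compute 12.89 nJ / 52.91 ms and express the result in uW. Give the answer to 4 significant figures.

0.2436 uW

(12.89e-9) / (52.91e-3) = 0.243621e-6 W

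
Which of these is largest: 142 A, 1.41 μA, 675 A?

675 A

142 A = 142 A
1.41 μA = 0.00000141 A
675 A = 675 A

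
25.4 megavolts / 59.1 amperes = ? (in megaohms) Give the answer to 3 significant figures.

0.430 megaohms

(25.4 × 10⁶) / (59.1) = 0.42978 × 10⁶ Ω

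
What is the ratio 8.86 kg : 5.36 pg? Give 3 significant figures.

(8.86e3) / (5.36e-12) = 1.653e15

1650000000000000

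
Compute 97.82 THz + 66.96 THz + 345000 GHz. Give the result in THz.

In THz:
  97.82 THz → 97.82
  66.96 THz → 66.96
  345000 GHz = 345000 × 10⁻³ THz = 345
Sum: 97.82 + 66.96 + 345 = 509.78

509.78 THz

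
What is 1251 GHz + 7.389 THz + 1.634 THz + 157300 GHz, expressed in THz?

In THz:
  1251 GHz = 1251e-3 THz = 1.251
  7.389 THz → 7.389
  1.634 THz → 1.634
  157300 GHz = 157300e-3 THz = 157.3
Sum: 1.251 + 7.389 + 1.634 + 157.3 = 167.574

167.574 THz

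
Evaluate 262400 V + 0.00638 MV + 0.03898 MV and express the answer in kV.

In kV:
  262400 V = 262400 × 10^-3 kV = 262.4
  0.00638 MV = 0.00638 × 10^3 kV = 6.38
  0.03898 MV = 0.03898 × 10^3 kV = 38.98
Sum: 262.4 + 6.38 + 38.98 = 307.76

307.76 kV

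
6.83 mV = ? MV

milli = 1e-3, mega = 1e6; factor is 1e-9.
6.83 × 1e-9 = 0.00000000683

0.00000000683 MV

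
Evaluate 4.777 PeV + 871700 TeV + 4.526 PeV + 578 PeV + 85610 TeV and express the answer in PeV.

In PeV:
  4.777 PeV → 4.777
  871700 TeV = 871700 × 10⁻³ PeV = 871.7
  4.526 PeV → 4.526
  578 PeV → 578
  85610 TeV = 85610 × 10⁻³ PeV = 85.61
Sum: 4.777 + 871.7 + 4.526 + 578 + 85.61 = 1544.613

1544.613 PeV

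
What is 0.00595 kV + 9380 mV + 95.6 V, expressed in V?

In V:
  0.00595 kV = 0.00595e3 V = 5.95
  9380 mV = 9380e-3 V = 9.38
  95.6 V → 95.6
Sum: 5.95 + 9.38 + 95.6 = 110.93

110.93 V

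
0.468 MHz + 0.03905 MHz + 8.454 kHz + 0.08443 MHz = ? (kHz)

In kHz:
  0.468 MHz = 0.468 × 10³ kHz = 468
  0.03905 MHz = 0.03905 × 10³ kHz = 39.05
  8.454 kHz → 8.454
  0.08443 MHz = 0.08443 × 10³ kHz = 84.43
Sum: 468 + 39.05 + 8.454 + 84.43 = 599.934

599.934 kHz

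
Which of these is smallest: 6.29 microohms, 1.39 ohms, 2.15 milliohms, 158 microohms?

6.29 microohms

6.29 microohms = 0.00000629 ohms
1.39 ohms = 1.39 ohms
2.15 milliohms = 0.00215 ohms
158 microohms = 0.000158 ohms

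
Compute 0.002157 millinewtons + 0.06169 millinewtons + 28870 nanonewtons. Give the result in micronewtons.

92.717 micronewtons

In micronewtons:
  0.002157 millinewtons = 0.002157 × 10³ micronewtons = 2.157
  0.06169 millinewtons = 0.06169 × 10³ micronewtons = 61.69
  28870 nanonewtons = 28870 × 10⁻³ micronewtons = 28.87
Sum: 2.157 + 61.69 + 28.87 = 92.717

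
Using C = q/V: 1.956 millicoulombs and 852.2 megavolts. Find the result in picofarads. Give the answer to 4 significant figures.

(1.956 × 10^-3) / (852.2 × 10^6) = 0.00229524 × 10^-9 F

2.295 picofarads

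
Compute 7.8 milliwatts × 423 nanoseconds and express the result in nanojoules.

7.8 × 10⁻³ × 423 × 10⁻⁹ = 3299.4 × 10⁻¹² J

3.2994 nanojoules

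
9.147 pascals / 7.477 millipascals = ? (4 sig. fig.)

(9.147) / (7.477 × 10^-3) = 1.2234 × 10^3

1223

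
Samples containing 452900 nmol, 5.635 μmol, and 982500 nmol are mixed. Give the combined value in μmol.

1441.035 μmol

In μmol:
  452900 nmol = 452900 × 10^-3 μmol = 452.9
  5.635 μmol → 5.635
  982500 nmol = 982500 × 10^-3 μmol = 982.5
Sum: 452.9 + 5.635 + 982.5 = 1441.035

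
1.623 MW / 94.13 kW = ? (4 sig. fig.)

(1.623e6) / (94.13e3) = 0.017242e3

17.24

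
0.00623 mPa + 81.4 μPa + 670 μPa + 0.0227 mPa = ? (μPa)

780.33 μPa

In μPa:
  0.00623 mPa = 0.00623 × 10³ μPa = 6.23
  81.4 μPa → 81.4
  670 μPa → 670
  0.0227 mPa = 0.0227 × 10³ μPa = 22.7
Sum: 6.23 + 81.4 + 670 + 22.7 = 780.33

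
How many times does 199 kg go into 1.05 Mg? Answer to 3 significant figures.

5.28

(1.05e6) / (199e3) = 0.005276e3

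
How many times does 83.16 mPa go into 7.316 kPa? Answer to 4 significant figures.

(7.316 × 10^3) / (83.16 × 10^-3) = 0.087975 × 10^6

87970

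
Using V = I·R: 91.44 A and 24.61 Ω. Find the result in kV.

91.44 × 24.61 = 2250.3384 V

2.2503384 kV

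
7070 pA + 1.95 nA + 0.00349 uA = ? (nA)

In nA:
  7070 pA = 7070e-3 nA = 7.07
  1.95 nA → 1.95
  0.00349 uA = 0.00349e3 nA = 3.49
Sum: 7.07 + 1.95 + 3.49 = 12.51

12.51 nA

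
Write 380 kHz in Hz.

380000 Hz

kilo = 10^3, (no prefix) = 10^0; factor is 10^3.
380 × 10^3 = 380000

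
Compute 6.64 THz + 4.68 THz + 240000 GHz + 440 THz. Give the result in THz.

In THz:
  6.64 THz → 6.64
  4.68 THz → 4.68
  240000 GHz = 240000 × 10^-3 THz = 240
  440 THz → 440
Sum: 6.64 + 4.68 + 240 + 440 = 691.32

691.32 THz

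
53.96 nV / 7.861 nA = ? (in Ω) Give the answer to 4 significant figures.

(53.96 × 10⁻⁹) / (7.861 × 10⁻⁹) = 6.86427 Ω

6.864 Ω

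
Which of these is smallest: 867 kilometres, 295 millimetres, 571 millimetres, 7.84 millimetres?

7.84 millimetres

867 kilometres = 867000 metres
295 millimetres = 0.295 metres
571 millimetres = 0.571 metres
7.84 millimetres = 0.00784 metres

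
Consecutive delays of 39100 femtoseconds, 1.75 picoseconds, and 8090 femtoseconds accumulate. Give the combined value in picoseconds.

48.94 picoseconds

In picoseconds:
  39100 femtoseconds = 39100 × 10⁻³ picoseconds = 39.1
  1.75 picoseconds → 1.75
  8090 femtoseconds = 8090 × 10⁻³ picoseconds = 8.09
Sum: 39.1 + 1.75 + 8.09 = 48.94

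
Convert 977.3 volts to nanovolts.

977300000000 nanovolts

(no prefix) = 10^0, nano = 10^-9; factor is 10^9.
977.3 × 10^9 = 977300000000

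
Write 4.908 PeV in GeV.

peta = 10¹⁵, giga = 10⁹; factor is 10⁶.
4.908 × 10⁶ = 4908000

4908000 GeV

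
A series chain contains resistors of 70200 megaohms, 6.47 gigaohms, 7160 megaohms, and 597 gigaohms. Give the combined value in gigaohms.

680.83 gigaohms

In gigaohms:
  70200 megaohms = 70200e-3 gigaohms = 70.2
  6.47 gigaohms → 6.47
  7160 megaohms = 7160e-3 gigaohms = 7.16
  597 gigaohms → 597
Sum: 70.2 + 6.47 + 7.16 + 597 = 680.83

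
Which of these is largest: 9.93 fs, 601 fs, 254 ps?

254 ps

9.93 fs = 0.00000000000000993 s
601 fs = 0.000000000000601 s
254 ps = 0.000000000254 s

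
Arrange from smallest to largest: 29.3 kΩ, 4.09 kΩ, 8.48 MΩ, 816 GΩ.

4.09 kΩ < 29.3 kΩ < 8.48 MΩ < 816 GΩ

29.3 kΩ = 29300 Ω
4.09 kΩ = 4090 Ω
8.48 MΩ = 8480000 Ω
816 GΩ = 816000000000 Ω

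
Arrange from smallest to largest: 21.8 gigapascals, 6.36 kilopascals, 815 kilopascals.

6.36 kilopascals < 815 kilopascals < 21.8 gigapascals

21.8 gigapascals = 21800000000 pascals
6.36 kilopascals = 6360 pascals
815 kilopascals = 815000 pascals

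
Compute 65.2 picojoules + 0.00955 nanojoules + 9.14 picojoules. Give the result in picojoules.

In picojoules:
  65.2 picojoules → 65.2
  0.00955 nanojoules = 0.00955 × 10³ picojoules = 9.55
  9.14 picojoules → 9.14
Sum: 65.2 + 9.55 + 9.14 = 83.89

83.89 picojoules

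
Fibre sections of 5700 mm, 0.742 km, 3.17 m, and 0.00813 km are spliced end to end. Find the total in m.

In m:
  5700 mm = 5700 × 10^-3 m = 5.7
  0.742 km = 0.742 × 10^3 m = 742
  3.17 m → 3.17
  0.00813 km = 0.00813 × 10^3 m = 8.13
Sum: 5.7 + 742 + 3.17 + 8.13 = 759

759 m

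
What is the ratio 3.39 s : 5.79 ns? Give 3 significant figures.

(3.39) / (5.79 × 10^-9) = 0.5855 × 10^9

585000000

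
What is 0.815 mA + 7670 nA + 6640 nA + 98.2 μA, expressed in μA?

927.51 μA

In μA:
  0.815 mA = 0.815 × 10³ μA = 815
  7670 nA = 7670 × 10⁻³ μA = 7.67
  6640 nA = 6640 × 10⁻³ μA = 6.64
  98.2 μA → 98.2
Sum: 815 + 7.67 + 6.64 + 98.2 = 927.51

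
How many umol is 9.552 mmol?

milli = 10⁻³, micro = 10⁻⁶; factor is 10³.
9.552 × 10³ = 9552

9552 umol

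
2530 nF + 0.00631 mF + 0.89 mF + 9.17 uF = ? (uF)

908.01 uF

In uF:
  2530 nF = 2530 × 10^-3 uF = 2.53
  0.00631 mF = 0.00631 × 10^3 uF = 6.31
  0.89 mF = 0.89 × 10^3 uF = 890
  9.17 uF → 9.17
Sum: 2.53 + 6.31 + 890 + 9.17 = 908.01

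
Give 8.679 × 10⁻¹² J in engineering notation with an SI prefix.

= 8.679 × 10⁻¹² J; 10⁻¹² is pico.

8.679 pJ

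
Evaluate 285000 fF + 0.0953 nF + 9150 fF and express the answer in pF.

In pF:
  285000 fF = 285000e-3 pF = 285
  0.0953 nF = 0.0953e3 pF = 95.3
  9150 fF = 9150e-3 pF = 9.15
Sum: 285 + 95.3 + 9.15 = 389.45

389.45 pF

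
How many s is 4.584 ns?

0.000000004584 s

nano = 10⁻⁹, (no prefix) = 10⁰; factor is 10⁻⁹.
4.584 × 10⁻⁹ = 0.000000004584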